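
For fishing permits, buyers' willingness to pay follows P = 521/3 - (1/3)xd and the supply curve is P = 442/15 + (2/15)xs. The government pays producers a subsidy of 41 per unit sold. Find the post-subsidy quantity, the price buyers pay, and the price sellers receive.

Pre-subsidy: 521/3 - (1/3)x = 442/15 + (2/15)x gives x* = 309 and P* = 212/3.
With the subsidy, sellers receive Ps = Pb + 41 for each unit, where Pb is the price buyers pay.
On the curves, Pb = 521/3 - (1/3)x and Ps = 442/15 + (2/15)x; the wedge Ps − Pb = 41 gives 442/15 + (2/15)x − (521/3 - (1/3)x) = 41, so x' = 2778/7.
Then Pb = 521/3 − (1/3)·(2778/7) = 869/21 and Ps = 442/15 + (2/15)·(2778/7) = 1730/21.

x' = 2778/7; buyers pay 869/21; sellers receive 1730/21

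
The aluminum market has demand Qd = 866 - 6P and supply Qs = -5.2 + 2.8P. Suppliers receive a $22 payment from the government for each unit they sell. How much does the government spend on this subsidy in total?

Government cost = $6908

Pre-subsidy: 866 - 6P = -5.2 + 2.8P gives P* = 99, Q* = 272.
With the subsidy, sellers receive Ps = Pb + 22 for each unit, where Pb is the price buyers pay.
Supply in terms of Pb becomes Qs = -5.2 + 2.8(Pb + 22) = 56.4 + 2.8Pb. Setting this equal to demand: 866 - 6Pb = 56.4 + 2.8Pb, so Pb = 92.
Sellers receive Ps = 92 + 22 = 114; Q' = 866 − 6·92 = 314.
Government outlay = subsidy × quantity = 22 × 314 = 6908.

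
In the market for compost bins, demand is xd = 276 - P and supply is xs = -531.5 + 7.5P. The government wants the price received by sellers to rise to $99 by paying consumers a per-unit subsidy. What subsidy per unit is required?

At a seller price of 99, quantity supplied is -531.5 + 7.5·99 = 211.
Buyers absorb 211 only when they pay Pb with 276 − 1·Pb = 211, i.e. Pb = 65.
s = Ps − Pb = 99 − 65 = 34.

Required subsidy s = $34 per unit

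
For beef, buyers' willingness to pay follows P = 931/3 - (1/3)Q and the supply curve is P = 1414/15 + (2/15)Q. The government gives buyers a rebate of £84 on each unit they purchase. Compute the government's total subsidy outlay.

Pre-subsidy: 931/3 - (1/3)Q = 1414/15 + (2/15)Q gives Q* = 463 and P* = 156.
With the rebate, buyers effectively pay Pb = Ps − 84, where Ps is the price sellers receive.
On the curves, Pb = 931/3 - (1/3)Q and Ps = 1414/15 + (2/15)Q; the wedge Ps − Pb = 84 gives 1414/15 + (2/15)Q − (931/3 - (1/3)Q) = 84, so Q' = 643.
Then Pb = 931/3 − (1/3)·643 = 96 and Ps = 1414/15 + (2/15)·643 = 180.
Government outlay = subsidy × quantity = 84 × 643 = 54012.

Government cost = £54012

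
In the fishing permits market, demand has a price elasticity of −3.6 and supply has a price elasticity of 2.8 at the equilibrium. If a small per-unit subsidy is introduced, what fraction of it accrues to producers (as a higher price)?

For a small subsidy around the equilibrium, the benefit split depends on the relative slopes, which at a point are proportional to the elasticities.
Buyer share = εs/(εs + |εd|) = 2.8/(2.8 + 3.6) = 0.4375; seller share = |εd|/(εs + |εd|) = 0.5625.
So producers capture 0.5625 of the subsidy.

Producer share = 0.5625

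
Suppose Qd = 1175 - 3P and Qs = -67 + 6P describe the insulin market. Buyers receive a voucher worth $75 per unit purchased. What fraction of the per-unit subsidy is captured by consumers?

Consumer share = 2/3

Pre-subsidy: 1175 - 3P = -67 + 6P gives P* = 138, Q* = 761.
With the rebate, buyers effectively pay Pb = Ps − 75, where Ps is the price sellers receive.
Demand in terms of Ps becomes Qd = 1175 − 3(Ps − 75) = 1400 - 3Ps. Setting this equal to supply: 1400 - 3Ps = -67 + 6Ps, so Ps = 163.
Buyers pay Pb = 163 − 75 = 88; Q' = -67 + 6·163 = 911.
Buyers' price falls by P* − Pb = 138 − 88 = 50; sellers' price rises by Ps − P* = 163 − 138 = 25.
So consumers capture 50/75 = 2/3 of each unit of subsidy.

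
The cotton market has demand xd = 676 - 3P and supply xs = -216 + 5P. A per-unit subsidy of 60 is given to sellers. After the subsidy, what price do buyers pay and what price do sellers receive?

Pre-subsidy: 676 - 3P = -216 + 5P gives P* = 111.5, x* = 341.5.
With the subsidy, sellers receive Ps = Pb + 60 for each unit, where Pb is the price buyers pay.
Supply in terms of Pb becomes xs = -216 + 5(Pb + 60) = 84 + 5Pb. Setting this equal to demand: 676 - 3Pb = 84 + 5Pb, so Pb = 74.
Sellers receive Ps = 74 + 60 = 134; x' = 676 − 3·74 = 454.

Buyers pay 74; sellers receive 134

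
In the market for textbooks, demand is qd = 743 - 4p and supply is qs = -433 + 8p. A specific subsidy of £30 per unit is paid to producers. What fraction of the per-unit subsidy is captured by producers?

Pre-subsidy: 743 - 4p = -433 + 8p gives p* = 98, q* = 351.
With the subsidy, sellers receive ps = pb + 30 for each unit, where pb is the price buyers pay.
Supply in terms of pb becomes qs = -433 + 8(pb + 30) = -193 + 8pb. Setting this equal to demand: 743 - 4pb = -193 + 8pb, so pb = 78.
Sellers receive ps = 78 + 30 = 108; q' = 743 − 4·78 = 431.
Buyers' price falls by p* − pb = 98 − 78 = 20; sellers' price rises by ps − p* = 108 − 98 = 10.
So producers capture 10/30 = 1/3 of each unit of subsidy.

Producer share = 1/3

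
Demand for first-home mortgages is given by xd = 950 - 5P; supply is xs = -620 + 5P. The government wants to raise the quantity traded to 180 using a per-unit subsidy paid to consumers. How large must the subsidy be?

At x = 180, invert demand for the buyer price: Pb = (950 − 180)/5 = 154; invert supply for the seller price: Ps = (180 − (-620))/5 = 160.
The subsidy must fill the gap: s = Ps − Pb = 160 − 154 = 6.

Required subsidy s = 6 per unit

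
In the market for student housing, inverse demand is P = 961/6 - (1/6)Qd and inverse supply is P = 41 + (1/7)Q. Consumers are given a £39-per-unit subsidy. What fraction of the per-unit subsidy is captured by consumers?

Consumer share = 7/13

Pre-subsidy: 961/6 - (1/6)Q = 41 + (1/7)Q gives Q* = 385 and P* = 96.
With the rebate, buyers effectively pay Pb = Ps − 39, where Ps is the price sellers receive.
On the curves, Pb = 961/6 - (1/6)Q and Ps = 41 + (1/7)Q; the wedge Ps − Pb = 39 gives 41 + (1/7)Q − (961/6 - (1/6)Q) = 39, so Q' = 511.
Then Pb = 961/6 − (1/6)·511 = 75 and Ps = 41 + (1/7)·511 = 114.
Buyers' price falls by P* − Pb = 96 − 75 = 21; sellers' price rises by Ps − P* = 114 − 96 = 18.
So consumers capture 21/39 = 7/13 of each unit of subsidy.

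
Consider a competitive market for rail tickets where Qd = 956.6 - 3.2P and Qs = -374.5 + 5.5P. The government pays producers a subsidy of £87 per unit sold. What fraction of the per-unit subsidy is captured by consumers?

Consumer share = 55/87

Pre-subsidy: 956.6 - 3.2P = -374.5 + 5.5P gives P* = 153, Q* = 467.
With the subsidy, sellers receive Ps = Pb + 87 for each unit, where Pb is the price buyers pay.
Supply in terms of Pb becomes Qs = -374.5 + 5.5(Pb + 87) = 104 + 5.5Pb. Setting this equal to demand: 956.6 - 3.2Pb = 104 + 5.5Pb, so Pb = 98.
Sellers receive Ps = 98 + 87 = 185; Q' = 956.6 − 3.2·98 = 643.
Buyers' price falls by P* − Pb = 153 − 98 = 55; sellers' price rises by Ps − P* = 185 − 153 = 32.
So consumers capture 55/87 = 55/87 of each unit of subsidy.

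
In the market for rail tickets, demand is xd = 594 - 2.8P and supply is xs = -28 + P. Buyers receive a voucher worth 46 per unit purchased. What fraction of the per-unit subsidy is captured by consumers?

Pre-subsidy: 594 - 2.8P = -28 + P gives P* = 3110/19, x* = 2578/19.
With the rebate, buyers effectively pay Pb = Ps − 46, where Ps is the price sellers receive.
Demand in terms of Ps becomes xd = 594 − 2.8(Ps − 46) = 722.8 - 2.8Ps. Setting this equal to supply: 722.8 - 2.8Ps = -28 + Ps, so Ps = 3754/19.
Buyers pay Pb = 3754/19 − 46 = 2880/19; x' = -28 + 1·(3754/19) = 3222/19.
Buyers' price falls by P* − Pb = 3110/19 − 2880/19 = 230/19; sellers' price rises by Ps − P* = 3754/19 − 3110/19 = 644/19.
So consumers capture (230/19)/46 = 5/19 of each unit of subsidy.

Consumer share = 5/19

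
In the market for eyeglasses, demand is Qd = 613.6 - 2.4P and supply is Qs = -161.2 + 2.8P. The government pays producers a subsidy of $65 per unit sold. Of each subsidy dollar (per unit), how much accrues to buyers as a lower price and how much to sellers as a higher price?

Pre-subsidy: 613.6 - 2.4P = -161.2 + 2.8P gives P* = 149, Q* = 256.
With the subsidy, sellers receive Ps = Pb + 65 for each unit, where Pb is the price buyers pay.
Supply in terms of Pb becomes Qs = -161.2 + 2.8(Pb + 65) = 20.8 + 2.8Pb. Setting this equal to demand: 613.6 - 2.4Pb = 20.8 + 2.8Pb, so Pb = 114.
Sellers receive Ps = 114 + 65 = 179; Q' = 613.6 − 2.4·114 = 340.
Buyers' price falls by P* − Pb = 149 − 114 = 35; sellers' price rises by Ps − P* = 179 − 149 = 30.

Buyers gain $35 per unit; sellers gain $30 per unit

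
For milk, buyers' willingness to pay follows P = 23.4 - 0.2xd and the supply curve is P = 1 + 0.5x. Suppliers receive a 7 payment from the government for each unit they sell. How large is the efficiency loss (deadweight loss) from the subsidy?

Deadweight loss = 35

Pre-subsidy: 23.4 - 0.2x = 1 + 0.5x gives x* = 32 and P* = 17.
With the subsidy, sellers receive Ps = Pb + 7 for each unit, where Pb is the price buyers pay.
On the curves, Pb = 23.4 - 0.2x and Ps = 1 + 0.5x; the wedge Ps − Pb = 7 gives 1 + 0.5x − (23.4 - 0.2x) = 7, so x' = 42.
Then Pb = 23.4 − 0.2·42 = 15 and Ps = 1 + 0.5·42 = 22.
The subsidy expands output by 42 − 32 = 10 past the efficient level; on those units the gap between marginal cost and willingness to pay runs from 0 up to 7.
DWL = ½ × 7 × 10 = 35.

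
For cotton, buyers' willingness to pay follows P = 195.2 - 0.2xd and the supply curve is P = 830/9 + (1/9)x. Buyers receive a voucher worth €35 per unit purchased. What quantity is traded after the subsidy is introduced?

x' = 443.5

Pre-subsidy: 195.2 - 0.2x = 830/9 + (1/9)x gives x* = 331 and P* = 129.
With the rebate, buyers effectively pay Pb = Ps − 35, where Ps is the price sellers receive.
On the curves, Pb = 195.2 - 0.2x and Ps = 830/9 + (1/9)x; the wedge Ps − Pb = 35 gives 830/9 + (1/9)x − (195.2 - 0.2x) = 35, so x' = 443.5.
Then Pb = 195.2 − 0.2·443.5 = 106.5 and Ps = 830/9 + (1/9)·443.5 = 141.5.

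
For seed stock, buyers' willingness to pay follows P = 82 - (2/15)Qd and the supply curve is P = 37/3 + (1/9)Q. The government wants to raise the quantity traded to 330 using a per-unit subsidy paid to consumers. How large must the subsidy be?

Required subsidy s = 11 per unit

At Q = 330, from the demand curve buyers pay Pb = 82 − (2/15)·330 = 38; from the supply curve sellers need Ps = 37/3 + (1/9)·330 = 49.
The subsidy must fill the gap: s = Ps − Pb = 49 − 38 = 11.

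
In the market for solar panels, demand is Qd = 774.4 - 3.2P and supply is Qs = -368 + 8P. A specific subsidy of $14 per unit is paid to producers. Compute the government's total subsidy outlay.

Government cost = $6720

Pre-subsidy: 774.4 - 3.2P = -368 + 8P gives P* = 102, Q* = 448.
With the subsidy, sellers receive Ps = Pb + 14 for each unit, where Pb is the price buyers pay.
Supply in terms of Pb becomes Qs = -368 + 8(Pb + 14) = -256 + 8Pb. Setting this equal to demand: 774.4 - 3.2Pb = -256 + 8Pb, so Pb = 92.
Sellers receive Ps = 92 + 14 = 106; Q' = 774.4 − 3.2·92 = 480.
Government outlay = subsidy × quantity = 14 × 480 = 6720.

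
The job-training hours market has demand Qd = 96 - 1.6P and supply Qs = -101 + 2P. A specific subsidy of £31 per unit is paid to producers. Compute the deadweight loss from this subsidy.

Pre-subsidy: 96 - 1.6P = -101 + 2P gives P* = 985/18, Q* = 76/9.
With the subsidy, sellers receive Ps = Pb + 31 for each unit, where Pb is the price buyers pay.
Supply in terms of Pb becomes Qs = -101 + 2(Pb + 31) = -39 + 2Pb. Setting this equal to demand: 96 - 1.6Pb = -39 + 2Pb, so Pb = 37.5.
Sellers receive Ps = 37.5 + 31 = 68.5; Q' = 96 − 1.6·37.5 = 36.
The subsidy expands output by 36 − 76/9 = 248/9 past the efficient level; on those units the gap between marginal cost and willingness to pay runs from 0 up to 31.
DWL = ½ × 31 × 248/9 = 3844/9.

Deadweight loss = 3844/9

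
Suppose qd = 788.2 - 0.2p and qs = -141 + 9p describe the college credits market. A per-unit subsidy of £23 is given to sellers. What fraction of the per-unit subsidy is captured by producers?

Producer share = 1/46

Pre-subsidy: 788.2 - 0.2p = -141 + 9p gives p* = 101, q* = 768.
With the subsidy, sellers receive ps = pb + 23 for each unit, where pb is the price buyers pay.
Supply in terms of pb becomes qs = -141 + 9(pb + 23) = 66 + 9pb. Setting this equal to demand: 788.2 - 0.2pb = 66 + 9pb, so pb = 78.5.
Sellers receive ps = 78.5 + 23 = 101.5; q' = 788.2 − 0.2·78.5 = 772.5.
Buyers' price falls by p* − pb = 101 − 78.5 = 22.5; sellers' price rises by ps − p* = 101.5 − 101 = 0.5.
So producers capture 0.5/23 = 1/46 of each unit of subsidy.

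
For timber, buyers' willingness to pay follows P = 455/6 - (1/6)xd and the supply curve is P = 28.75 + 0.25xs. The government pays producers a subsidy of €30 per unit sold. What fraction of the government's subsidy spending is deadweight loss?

Pre-subsidy: 455/6 - (1/6)x = 28.75 + 0.25x gives x* = 113 and P* = 57.
With the subsidy, sellers receive Ps = Pb + 30 for each unit, where Pb is the price buyers pay.
On the curves, Pb = 455/6 - (1/6)x and Ps = 28.75 + 0.25x; the wedge Ps − Pb = 30 gives 28.75 + 0.25x − (455/6 - (1/6)x) = 30, so x' = 185.
Then Pb = 455/6 − (1/6)·185 = 45 and Ps = 28.75 + 0.25·185 = 75.
ΔCS = ½(113 + 185)(57 − 45) = 1788; ΔPS = ½(113 + 185)(75 − 57) = 2682.
Government spending = 30 × 185 = 5550.
DWL = ½ × 30 × (185 − 113) = 1080; fraction = 1080 / 5550 = 36/185.

DWL / government spending = 36/185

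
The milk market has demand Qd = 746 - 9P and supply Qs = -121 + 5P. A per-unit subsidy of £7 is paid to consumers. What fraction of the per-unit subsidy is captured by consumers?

Pre-subsidy: 746 - 9P = -121 + 5P gives P* = 867/14, Q* = 2641/14.
With the rebate, buyers effectively pay Pb = Ps − 7, where Ps is the price sellers receive.
Demand in terms of Ps becomes Qd = 746 − 9(Ps − 7) = 809 - 9Ps. Setting this equal to supply: 809 - 9Ps = -121 + 5Ps, so Ps = 465/7.
Buyers pay Pb = 465/7 − 7 = 416/7; Q' = -121 + 5·(465/7) = 1478/7.
Buyers' price falls by P* − Pb = 867/14 − 416/7 = 2.5; sellers' price rises by Ps − P* = 465/7 − 867/14 = 4.5.
So consumers capture 2.5/7 = 5/14 of each unit of subsidy.

Consumer share = 5/14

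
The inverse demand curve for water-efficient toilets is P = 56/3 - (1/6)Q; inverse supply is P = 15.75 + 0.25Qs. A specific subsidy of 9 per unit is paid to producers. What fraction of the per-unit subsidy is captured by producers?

Producer share = 0.6

Pre-subsidy: 56/3 - (1/6)Q = 15.75 + 0.25Q gives Q* = 7 and P* = 17.5.
With the subsidy, sellers receive Ps = Pb + 9 for each unit, where Pb is the price buyers pay.
On the curves, Pb = 56/3 - (1/6)Q and Ps = 15.75 + 0.25Q; the wedge Ps − Pb = 9 gives 15.75 + 0.25Q − (56/3 - (1/6)Q) = 9, so Q' = 28.6.
Then Pb = 56/3 − (1/6)·28.6 = 13.9 and Ps = 15.75 + 0.25·28.6 = 22.9.
Buyers' price falls by P* − Pb = 17.5 − 13.9 = 3.6; sellers' price rises by Ps − P* = 22.9 − 17.5 = 5.4.
So producers capture 5.4/9 = 0.6 of each unit of subsidy.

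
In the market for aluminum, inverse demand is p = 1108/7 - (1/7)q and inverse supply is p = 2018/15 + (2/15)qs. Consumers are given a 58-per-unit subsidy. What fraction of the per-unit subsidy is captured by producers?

Pre-subsidy: 1108/7 - (1/7)q = 2018/15 + (2/15)q gives q* = 86 and p* = 146.
With the rebate, buyers effectively pay pb = ps − 58, where ps is the price sellers receive.
On the curves, pb = 1108/7 - (1/7)q and ps = 2018/15 + (2/15)q; the wedge ps − pb = 58 gives 2018/15 + (2/15)q − (1108/7 - (1/7)q) = 58, so q' = 296.
Then pb = 1108/7 − (1/7)·296 = 116 and ps = 2018/15 + (2/15)·296 = 174.
Buyers' price falls by p* − pb = 146 − 116 = 30; sellers' price rises by ps − p* = 174 − 146 = 28.
So producers capture 28/58 = 14/29 of each unit of subsidy.

Producer share = 14/29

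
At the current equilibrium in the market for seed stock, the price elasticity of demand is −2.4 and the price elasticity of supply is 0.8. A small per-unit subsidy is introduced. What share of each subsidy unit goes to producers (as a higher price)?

For a small subsidy around the equilibrium, the benefit split depends on the relative slopes, which at a point are proportional to the elasticities.
Buyer share = εs/(εs + |εd|) = 0.8/(0.8 + 2.4) = 0.25; seller share = |εd|/(εs + |εd|) = 0.75.
So producers capture 0.75 of the subsidy.

Producer share = 0.75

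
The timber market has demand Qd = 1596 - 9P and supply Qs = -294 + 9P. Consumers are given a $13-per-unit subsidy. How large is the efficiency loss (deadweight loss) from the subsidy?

Deadweight loss = $380.25

Pre-subsidy: 1596 - 9P = -294 + 9P gives P* = 105, Q* = 651.
With the rebate, buyers effectively pay Pb = Ps − 13, where Ps is the price sellers receive.
Demand in terms of Ps becomes Qd = 1596 − 9(Ps − 13) = 1713 - 9Ps. Setting this equal to supply: 1713 - 9Ps = -294 + 9Ps, so Ps = 111.5.
Buyers pay Pb = 111.5 − 13 = 98.5; Q' = -294 + 9·111.5 = 709.5.
The subsidy expands output by 709.5 − 651 = 58.5 past the efficient level; on those units the gap between marginal cost and willingness to pay runs from 0 up to 13.
DWL = ½ × 13 × 58.5 = 380.25.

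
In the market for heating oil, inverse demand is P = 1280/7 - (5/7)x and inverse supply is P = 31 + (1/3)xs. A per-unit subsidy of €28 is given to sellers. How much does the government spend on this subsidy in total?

Pre-subsidy: 1280/7 - (5/7)x = 31 + (1/3)x gives x* = 3189/22 and P* = 1745/22.
With the subsidy, sellers receive Ps = Pb + 28 for each unit, where Pb is the price buyers pay.
On the curves, Pb = 1280/7 - (5/7)x and Ps = 31 + (1/3)x; the wedge Ps − Pb = 28 gives 31 + (1/3)x − (1280/7 - (5/7)x) = 28, so x' = 3777/22.
Then Pb = 1280/7 − (5/7)·(3777/22) = 1325/22 and Ps = 31 + (1/3)·(3777/22) = 1941/22.
Government outlay = subsidy × quantity = 28 × 3777/22 = 52878/11.

Government cost = 52878/11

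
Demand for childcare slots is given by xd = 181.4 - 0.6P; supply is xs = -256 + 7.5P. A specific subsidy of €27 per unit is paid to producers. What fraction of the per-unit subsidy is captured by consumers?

Consumer share = 25/27

Pre-subsidy: 181.4 - 0.6P = -256 + 7.5P gives P* = 54, x* = 149.
With the subsidy, sellers receive Ps = Pb + 27 for each unit, where Pb is the price buyers pay.
Supply in terms of Pb becomes xs = -256 + 7.5(Pb + 27) = -53.5 + 7.5Pb. Setting this equal to demand: 181.4 - 0.6Pb = -53.5 + 7.5Pb, so Pb = 29.
Sellers receive Ps = 29 + 27 = 56; x' = 181.4 − 0.6·29 = 164.
Buyers' price falls by P* − Pb = 54 − 29 = 25; sellers' price rises by Ps − P* = 56 − 54 = 2.
So consumers capture 25/27 = 25/27 of each unit of subsidy.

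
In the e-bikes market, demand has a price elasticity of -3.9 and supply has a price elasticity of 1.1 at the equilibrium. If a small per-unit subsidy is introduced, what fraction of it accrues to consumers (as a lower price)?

Consumer share = 0.22

For a small subsidy around the equilibrium, the benefit split depends on the relative slopes, which at a point are proportional to the elasticities.
Buyer share = εs/(εs + |εd|) = 1.1/(1.1 + 3.9) = 0.22; seller share = |εd|/(εs + |εd|) = 0.78.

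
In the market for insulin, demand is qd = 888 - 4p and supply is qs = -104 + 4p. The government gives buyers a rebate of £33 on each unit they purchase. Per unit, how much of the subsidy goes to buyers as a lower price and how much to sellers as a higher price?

Pre-subsidy: 888 - 4p = -104 + 4p gives p* = 124, q* = 392.
With the rebate, buyers effectively pay pb = ps − 33, where ps is the price sellers receive.
Demand in terms of ps becomes qd = 888 − 4(ps − 33) = 1020 - 4ps. Setting this equal to supply: 1020 - 4ps = -104 + 4ps, so ps = 140.5.
Buyers pay pb = 140.5 − 33 = 107.5; q' = -104 + 4·140.5 = 458.
Buyers' price falls by p* − pb = 124 − 107.5 = 16.5; sellers' price rises by ps − p* = 140.5 − 124 = 16.5.

Buyers gain £16.5 per unit; sellers gain £16.5 per unit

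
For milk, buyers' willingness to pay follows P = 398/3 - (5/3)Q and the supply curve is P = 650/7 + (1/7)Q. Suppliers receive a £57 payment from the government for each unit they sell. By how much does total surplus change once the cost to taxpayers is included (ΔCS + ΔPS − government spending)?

Net change in total surplus = -£897.75

Pre-subsidy: 398/3 - (5/3)Q = 650/7 + (1/7)Q gives Q* = 22 and P* = 96.
With the subsidy, sellers receive Ps = Pb + 57 for each unit, where Pb is the price buyers pay.
On the curves, Pb = 398/3 - (5/3)Q and Ps = 650/7 + (1/7)Q; the wedge Ps − Pb = 57 gives 650/7 + (1/7)Q − (398/3 - (5/3)Q) = 57, so Q' = 53.5.
Then Pb = 398/3 − (5/3)·53.5 = 43.5 and Ps = 650/7 + (1/7)·53.5 = 100.5.
ΔCS = ½(22 + 53.5)(96 − 43.5) = 1981.875; ΔPS = ½(22 + 53.5)(100.5 − 96) = 169.875.
Government spending = 57 × 53.5 = 3049.5.
Net change = 1981.875 + 169.875 − 3049.5 = -897.75. The loss equals the DWL triangle ½·57·31.5.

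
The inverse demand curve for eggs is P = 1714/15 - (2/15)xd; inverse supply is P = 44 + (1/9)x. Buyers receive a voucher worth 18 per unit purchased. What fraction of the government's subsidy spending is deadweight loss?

DWL / government spending = 135/1324

Pre-subsidy: 1714/15 - (2/15)x = 44 + (1/9)x gives x* = 3162/11 and P* = 2506/33.
With the rebate, buyers effectively pay Pb = Ps − 18, where Ps is the price sellers receive.
On the curves, Pb = 1714/15 - (2/15)x and Ps = 44 + (1/9)x; the wedge Ps − Pb = 18 gives 44 + (1/9)x − (1714/15 - (2/15)x) = 18, so x' = 3972/11.
Then Pb = 1714/15 − (2/15)·(3972/11) = 2182/33 and Ps = 44 + (1/9)·(3972/11) = 2776/33.
ΔCS = ½(3162/11 + 3972/11)(2506/33 − 2182/33) = 385236/121; ΔPS = ½(3162/11 + 3972/11)(2776/33 − 2506/33) = 321030/121.
Government spending = 18 × 3972/11 = 71496/11.
DWL = ½ × 18 × (3972/11 − 3162/11) = 7290/11; fraction = (7290/11) / (71496/11) = 135/1324.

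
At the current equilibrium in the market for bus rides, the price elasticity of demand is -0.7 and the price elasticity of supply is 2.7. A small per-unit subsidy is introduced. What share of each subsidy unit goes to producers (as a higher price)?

For a small subsidy around the equilibrium, the benefit split depends on the relative slopes, which at a point are proportional to the elasticities.
Buyer share = εs/(εs + |εd|) = 2.7/(2.7 + 0.7) = 27/34; seller share = |εd|/(εs + |εd|) = 7/34.
So producers capture 7/34 of the subsidy.

Producer share = 7/34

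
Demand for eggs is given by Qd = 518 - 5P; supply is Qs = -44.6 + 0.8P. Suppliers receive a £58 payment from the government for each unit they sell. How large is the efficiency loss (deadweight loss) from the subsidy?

Deadweight loss = £1160

Pre-subsidy: 518 - 5P = -44.6 + 0.8P gives P* = 97, Q* = 33.
With the subsidy, sellers receive Ps = Pb + 58 for each unit, where Pb is the price buyers pay.
Supply in terms of Pb becomes Qs = -44.6 + 0.8(Pb + 58) = 1.8 + 0.8Pb. Setting this equal to demand: 518 - 5Pb = 1.8 + 0.8Pb, so Pb = 89.
Sellers receive Ps = 89 + 58 = 147; Q' = 518 − 5·89 = 73.
The subsidy expands output by 73 − 33 = 40 past the efficient level; on those units the gap between marginal cost and willingness to pay runs from 0 up to 58.
DWL = ½ × 58 × 40 = 1160.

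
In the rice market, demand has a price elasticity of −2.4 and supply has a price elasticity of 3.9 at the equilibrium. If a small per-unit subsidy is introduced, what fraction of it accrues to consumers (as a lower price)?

Consumer share = 13/21

For a small subsidy around the equilibrium, the benefit split depends on the relative slopes, which at a point are proportional to the elasticities.
Buyer share = εs/(εs + |εd|) = 3.9/(3.9 + 2.4) = 13/21; seller share = |εd|/(εs + |εd|) = 8/21.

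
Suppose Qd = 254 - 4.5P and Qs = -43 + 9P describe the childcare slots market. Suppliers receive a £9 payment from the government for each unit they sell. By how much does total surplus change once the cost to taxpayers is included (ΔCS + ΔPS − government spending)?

Pre-subsidy: 254 - 4.5P = -43 + 9P gives P* = 22, Q* = 155.
With the subsidy, sellers receive Ps = Pb + 9 for each unit, where Pb is the price buyers pay.
Supply in terms of Pb becomes Qs = -43 + 9(Pb + 9) = 38 + 9Pb. Setting this equal to demand: 254 - 4.5Pb = 38 + 9Pb, so Pb = 16.
Sellers receive Ps = 16 + 9 = 25; Q' = 254 − 4.5·16 = 182.
ΔCS = ½(155 + 182)(22 − 16) = 1011; ΔPS = ½(155 + 182)(25 − 22) = 505.5.
Government spending = 9 × 182 = 1638.
Net change = 1011 + 505.5 − 1638 = -121.5. The loss equals the DWL triangle ½·9·27.

Net change in total surplus = -£121.5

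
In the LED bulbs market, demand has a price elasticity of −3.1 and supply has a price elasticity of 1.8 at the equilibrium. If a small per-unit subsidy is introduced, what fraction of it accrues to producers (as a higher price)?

For a small subsidy around the equilibrium, the benefit split depends on the relative slopes, which at a point are proportional to the elasticities.
Buyer share = εs/(εs + |εd|) = 1.8/(1.8 + 3.1) = 18/49; seller share = |εd|/(εs + |εd|) = 31/49.
So producers capture 31/49 of the subsidy.

Producer share = 31/49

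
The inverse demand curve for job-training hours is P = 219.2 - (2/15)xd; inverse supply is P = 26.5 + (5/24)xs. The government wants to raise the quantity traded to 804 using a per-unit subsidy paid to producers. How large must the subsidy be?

Required subsidy s = 82 per unit

At x = 804, from the demand curve buyers pay Pb = 219.2 − (2/15)·804 = 112; from the supply curve sellers need Ps = 26.5 + (5/24)·804 = 194.
The subsidy must fill the gap: s = Ps − Pb = 194 − 112 = 82.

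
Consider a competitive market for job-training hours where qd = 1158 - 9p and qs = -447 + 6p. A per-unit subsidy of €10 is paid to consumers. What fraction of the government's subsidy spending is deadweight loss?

DWL / government spending = 6/77

Pre-subsidy: 1158 - 9p = -447 + 6p gives p* = 107, q* = 195.
With the rebate, buyers effectively pay pb = ps − 10, where ps is the price sellers receive.
Demand in terms of ps becomes qd = 1158 − 9(ps − 10) = 1248 - 9ps. Setting this equal to supply: 1248 - 9ps = -447 + 6ps, so ps = 113.
Buyers pay pb = 113 − 10 = 103; q' = -447 + 6·113 = 231.
ΔCS = ½(195 + 231)(107 − 103) = 852; ΔPS = ½(195 + 231)(113 − 107) = 1278.
Government spending = 10 × 231 = 2310.
DWL = ½ × 10 × (231 − 195) = 180; fraction = 180 / 2310 = 6/77.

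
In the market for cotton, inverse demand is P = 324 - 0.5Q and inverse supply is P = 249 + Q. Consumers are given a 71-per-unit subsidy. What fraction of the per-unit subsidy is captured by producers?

Pre-subsidy: 324 - 0.5Q = 249 + Q gives Q* = 50 and P* = 299.
With the rebate, buyers effectively pay Pb = Ps − 71, where Ps is the price sellers receive.
On the curves, Pb = 324 - 0.5Q and Ps = 249 + Q; the wedge Ps − Pb = 71 gives 249 + Q − (324 - 0.5Q) = 71, so Q' = 292/3.
Then Pb = 324 − 0.5·(292/3) = 826/3 and Ps = 249 + 1·(292/3) = 1039/3.
Buyers' price falls by P* − Pb = 299 − 826/3 = 71/3; sellers' price rises by Ps − P* = 1039/3 − 299 = 142/3.
So producers capture (142/3)/71 = 2/3 of each unit of subsidy.

Producer share = 2/3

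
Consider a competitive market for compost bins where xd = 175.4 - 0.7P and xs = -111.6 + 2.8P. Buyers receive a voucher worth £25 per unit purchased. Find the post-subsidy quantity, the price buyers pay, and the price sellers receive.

x' = 132; buyers pay £62; sellers receive £87

Pre-subsidy: 175.4 - 0.7P = -111.6 + 2.8P gives P* = 82, x* = 118.
With the rebate, buyers effectively pay Pb = Ps − 25, where Ps is the price sellers receive.
Demand in terms of Ps becomes xd = 175.4 − 0.7(Ps − 25) = 192.9 - 0.7Ps. Setting this equal to supply: 192.9 - 0.7Ps = -111.6 + 2.8Ps, so Ps = 87.
Buyers pay Pb = 87 − 25 = 62; x' = -111.6 + 2.8·87 = 132.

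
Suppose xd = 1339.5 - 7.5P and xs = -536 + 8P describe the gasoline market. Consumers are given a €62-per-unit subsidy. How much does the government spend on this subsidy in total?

Pre-subsidy: 1339.5 - 7.5P = -536 + 8P gives P* = 121, x* = 432.
With the rebate, buyers effectively pay Pb = Ps − 62, where Ps is the price sellers receive.
Demand in terms of Ps becomes xd = 1339.5 − 7.5(Ps − 62) = 1804.5 - 7.5Ps. Setting this equal to supply: 1804.5 - 7.5Ps = -536 + 8Ps, so Ps = 151.
Buyers pay Pb = 151 − 62 = 89; x' = -536 + 8·151 = 672.
Government outlay = subsidy × quantity = 62 × 672 = 41664.

Government cost = €41664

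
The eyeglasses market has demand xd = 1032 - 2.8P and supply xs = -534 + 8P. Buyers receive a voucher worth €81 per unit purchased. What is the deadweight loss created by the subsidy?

Deadweight loss = €6804

Pre-subsidy: 1032 - 2.8P = -534 + 8P gives P* = 145, x* = 626.
With the rebate, buyers effectively pay Pb = Ps − 81, where Ps is the price sellers receive.
Demand in terms of Ps becomes xd = 1032 − 2.8(Ps − 81) = 1258.8 - 2.8Ps. Setting this equal to supply: 1258.8 - 2.8Ps = -534 + 8Ps, so Ps = 166.
Buyers pay Pb = 166 − 81 = 85; x' = -534 + 8·166 = 794.
The subsidy expands output by 794 − 626 = 168 past the efficient level; on those units the gap between marginal cost and willingness to pay runs from 0 up to 81.
DWL = ½ × 81 × 168 = 6804.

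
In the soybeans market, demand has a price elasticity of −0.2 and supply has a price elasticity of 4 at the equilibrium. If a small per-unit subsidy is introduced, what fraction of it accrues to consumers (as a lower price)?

For a small subsidy around the equilibrium, the benefit split depends on the relative slopes, which at a point are proportional to the elasticities.
Buyer share = εs/(εs + |εd|) = 4/(4 + 0.2) = 20/21; seller share = |εd|/(εs + |εd|) = 1/21.

Consumer share = 20/21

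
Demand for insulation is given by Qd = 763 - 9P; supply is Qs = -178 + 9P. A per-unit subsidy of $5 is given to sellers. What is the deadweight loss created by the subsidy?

Pre-subsidy: 763 - 9P = -178 + 9P gives P* = 941/18, Q* = 292.5.
With the subsidy, sellers receive Ps = Pb + 5 for each unit, where Pb is the price buyers pay.
Supply in terms of Pb becomes Qs = -178 + 9(Pb + 5) = -133 + 9Pb. Setting this equal to demand: 763 - 9Pb = -133 + 9Pb, so Pb = 448/9.
Sellers receive Ps = 448/9 + 5 = 493/9; Q' = 763 − 9·(448/9) = 315.
The subsidy expands output by 315 − 292.5 = 22.5 past the efficient level; on those units the gap between marginal cost and willingness to pay runs from 0 up to 5.
DWL = ½ × 5 × 22.5 = 56.25.

Deadweight loss = $56.25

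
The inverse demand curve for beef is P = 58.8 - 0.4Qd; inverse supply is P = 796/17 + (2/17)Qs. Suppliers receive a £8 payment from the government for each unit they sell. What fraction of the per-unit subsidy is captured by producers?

Producer share = 5/22

Pre-subsidy: 58.8 - 0.4Q = 796/17 + (2/17)Q gives Q* = 509/22 and P* = 545/11.
With the subsidy, sellers receive Ps = Pb + 8 for each unit, where Pb is the price buyers pay.
On the curves, Pb = 58.8 - 0.4Q and Ps = 796/17 + (2/17)Q; the wedge Ps − Pb = 8 gives 796/17 + (2/17)Q − (58.8 - 0.4Q) = 8, so Q' = 849/22.
Then Pb = 58.8 − 0.4·(849/22) = 477/11 and Ps = 796/17 + (2/17)·(849/22) = 565/11.
Buyers' price falls by P* − Pb = 545/11 − 477/11 = 68/11; sellers' price rises by Ps − P* = 565/11 − 545/11 = 20/11.
So producers capture (20/11)/8 = 5/22 of each unit of subsidy.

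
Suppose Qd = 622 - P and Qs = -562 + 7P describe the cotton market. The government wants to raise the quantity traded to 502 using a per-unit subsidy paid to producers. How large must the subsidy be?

At Q = 502, invert demand for the buyer price: Pb = (622 − 502)/1 = 120; invert supply for the seller price: Ps = (502 − (-562))/7 = 152.
The subsidy must fill the gap: s = Ps − Pb = 152 − 120 = 32.

Required subsidy s = 32 per unit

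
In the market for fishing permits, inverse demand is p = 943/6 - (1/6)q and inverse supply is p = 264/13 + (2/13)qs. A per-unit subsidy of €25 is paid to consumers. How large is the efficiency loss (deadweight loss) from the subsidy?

Deadweight loss = €975

Pre-subsidy: 943/6 - (1/6)q = 264/13 + (2/13)q gives q* = 427 and p* = 86.
With the rebate, buyers effectively pay pb = ps − 25, where ps is the price sellers receive.
On the curves, pb = 943/6 - (1/6)q and ps = 264/13 + (2/13)q; the wedge ps − pb = 25 gives 264/13 + (2/13)q − (943/6 - (1/6)q) = 25, so q' = 505.
Then pb = 943/6 − (1/6)·505 = 73 and ps = 264/13 + (2/13)·505 = 98.
The subsidy expands output by 505 − 427 = 78 past the efficient level; on those units the gap between marginal cost and willingness to pay runs from 0 up to 25.
DWL = ½ × 25 × 78 = 975.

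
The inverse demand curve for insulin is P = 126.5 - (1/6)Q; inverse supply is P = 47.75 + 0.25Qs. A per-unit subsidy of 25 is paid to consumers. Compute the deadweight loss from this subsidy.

Pre-subsidy: 126.5 - (1/6)Q = 47.75 + 0.25Q gives Q* = 189 and P* = 95.
With the rebate, buyers effectively pay Pb = Ps − 25, where Ps is the price sellers receive.
On the curves, Pb = 126.5 - (1/6)Q and Ps = 47.75 + 0.25Q; the wedge Ps − Pb = 25 gives 47.75 + 0.25Q − (126.5 - (1/6)Q) = 25, so Q' = 249.
Then Pb = 126.5 − (1/6)·249 = 85 and Ps = 47.75 + 0.25·249 = 110.
The subsidy expands output by 249 − 189 = 60 past the efficient level; on those units the gap between marginal cost and willingness to pay runs from 0 up to 25.
DWL = ½ × 25 × 60 = 750.

Deadweight loss = 750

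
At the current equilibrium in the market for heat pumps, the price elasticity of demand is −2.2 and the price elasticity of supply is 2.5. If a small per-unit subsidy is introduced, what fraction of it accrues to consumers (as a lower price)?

Consumer share = 25/47

For a small subsidy around the equilibrium, the benefit split depends on the relative slopes, which at a point are proportional to the elasticities.
Buyer share = εs/(εs + |εd|) = 2.5/(2.5 + 2.2) = 25/47; seller share = |εd|/(εs + |εd|) = 22/47.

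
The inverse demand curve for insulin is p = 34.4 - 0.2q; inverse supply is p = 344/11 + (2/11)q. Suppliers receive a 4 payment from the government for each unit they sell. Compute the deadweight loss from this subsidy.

Deadweight loss = 440/21

Pre-subsidy: 34.4 - 0.2q = 344/11 + (2/11)q gives q* = 172/21 and p* = 688/21.
With the subsidy, sellers receive ps = pb + 4 for each unit, where pb is the price buyers pay.
On the curves, pb = 34.4 - 0.2q and ps = 344/11 + (2/11)q; the wedge ps − pb = 4 gives 344/11 + (2/11)q − (34.4 - 0.2q) = 4, so q' = 56/3.
Then pb = 34.4 − 0.2·(56/3) = 92/3 and ps = 344/11 + (2/11)·(56/3) = 104/3.
The subsidy expands output by 56/3 − 172/21 = 220/21 past the efficient level; on those units the gap between marginal cost and willingness to pay runs from 0 up to 4.
DWL = ½ × 4 × 220/21 = 440/21.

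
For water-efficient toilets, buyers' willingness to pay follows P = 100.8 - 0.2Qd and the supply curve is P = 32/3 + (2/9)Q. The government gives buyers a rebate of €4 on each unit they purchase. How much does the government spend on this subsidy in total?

Pre-subsidy: 100.8 - 0.2Q = 32/3 + (2/9)Q gives Q* = 4056/19 and P* = 1104/19.
With the rebate, buyers effectively pay Pb = Ps − 4, where Ps is the price sellers receive.
On the curves, Pb = 100.8 - 0.2Q and Ps = 32/3 + (2/9)Q; the wedge Ps − Pb = 4 gives 32/3 + (2/9)Q − (100.8 - 0.2Q) = 4, so Q' = 4236/19.
Then Pb = 100.8 − 0.2·(4236/19) = 1068/19 and Ps = 32/3 + (2/9)·(4236/19) = 1144/19.
Government outlay = subsidy × quantity = 4 × 4236/19 = 16944/19.

Government cost = 16944/19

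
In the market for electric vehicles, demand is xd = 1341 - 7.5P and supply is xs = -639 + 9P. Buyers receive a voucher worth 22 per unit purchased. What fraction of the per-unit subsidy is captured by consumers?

Pre-subsidy: 1341 - 7.5P = -639 + 9P gives P* = 120, x* = 441.
With the rebate, buyers effectively pay Pb = Ps − 22, where Ps is the price sellers receive.
Demand in terms of Ps becomes xd = 1341 − 7.5(Ps − 22) = 1506 - 7.5Ps. Setting this equal to supply: 1506 - 7.5Ps = -639 + 9Ps, so Ps = 130.
Buyers pay Pb = 130 − 22 = 108; x' = -639 + 9·130 = 531.
Buyers' price falls by P* − Pb = 120 − 108 = 12; sellers' price rises by Ps − P* = 130 − 120 = 10.
So consumers capture 12/22 = 6/11 of each unit of subsidy.

Consumer share = 6/11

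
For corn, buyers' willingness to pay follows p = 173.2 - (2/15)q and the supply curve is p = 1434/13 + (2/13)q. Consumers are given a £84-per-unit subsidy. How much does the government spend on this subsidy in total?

Pre-subsidy: 173.2 - (2/15)q = 1434/13 + (2/13)q gives q* = 219 and p* = 144.
With the rebate, buyers effectively pay pb = ps − 84, where ps is the price sellers receive.
On the curves, pb = 173.2 - (2/15)q and ps = 1434/13 + (2/13)q; the wedge ps − pb = 84 gives 1434/13 + (2/13)q − (173.2 - (2/15)q) = 84, so q' = 511.5.
Then pb = 173.2 − (2/15)·511.5 = 105 and ps = 1434/13 + (2/13)·511.5 = 189.
Government outlay = subsidy × quantity = 84 × 511.5 = 42966.

Government cost = £42966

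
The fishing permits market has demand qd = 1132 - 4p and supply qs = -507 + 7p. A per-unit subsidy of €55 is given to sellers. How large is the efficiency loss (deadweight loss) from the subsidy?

Deadweight loss = €3850

Pre-subsidy: 1132 - 4p = -507 + 7p gives p* = 149, q* = 536.
With the subsidy, sellers receive ps = pb + 55 for each unit, where pb is the price buyers pay.
Supply in terms of pb becomes qs = -507 + 7(pb + 55) = -122 + 7pb. Setting this equal to demand: 1132 - 4pb = -122 + 7pb, so pb = 114.
Sellers receive ps = 114 + 55 = 169; q' = 1132 − 4·114 = 676.
The subsidy expands output by 676 − 536 = 140 past the efficient level; on those units the gap between marginal cost and willingness to pay runs from 0 up to 55.
DWL = ½ × 55 × 140 = 3850.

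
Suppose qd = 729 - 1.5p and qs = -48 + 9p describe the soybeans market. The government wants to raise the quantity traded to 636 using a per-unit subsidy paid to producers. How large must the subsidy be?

At q = 636, invert demand for the buyer price: pb = (729 − 636)/1.5 = 62; invert supply for the seller price: ps = (636 − (-48))/9 = 76.
The subsidy must fill the gap: s = ps − pb = 76 − 62 = 14.

Required subsidy s = 14 per unit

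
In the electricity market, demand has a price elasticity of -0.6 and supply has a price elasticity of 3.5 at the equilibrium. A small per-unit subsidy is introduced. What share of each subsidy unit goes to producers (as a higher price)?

For a small subsidy around the equilibrium, the benefit split depends on the relative slopes, which at a point are proportional to the elasticities.
Buyer share = εs/(εs + |εd|) = 3.5/(3.5 + 0.6) = 35/41; seller share = |εd|/(εs + |εd|) = 6/41.
So producers capture 6/41 of the subsidy.

Producer share = 6/41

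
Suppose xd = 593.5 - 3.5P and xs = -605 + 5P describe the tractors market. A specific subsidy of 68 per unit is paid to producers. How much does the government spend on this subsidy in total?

Pre-subsidy: 593.5 - 3.5P = -605 + 5P gives P* = 141, x* = 100.
With the subsidy, sellers receive Ps = Pb + 68 for each unit, where Pb is the price buyers pay.
Supply in terms of Pb becomes xs = -605 + 5(Pb + 68) = -265 + 5Pb. Setting this equal to demand: 593.5 - 3.5Pb = -265 + 5Pb, so Pb = 101.
Sellers receive Ps = 101 + 68 = 169; x' = 593.5 − 3.5·101 = 240.
Government outlay = subsidy × quantity = 68 × 240 = 16320.

Government cost = 16320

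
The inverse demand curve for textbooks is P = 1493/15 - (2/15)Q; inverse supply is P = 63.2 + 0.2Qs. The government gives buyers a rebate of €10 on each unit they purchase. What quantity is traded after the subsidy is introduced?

Q' = 139

Pre-subsidy: 1493/15 - (2/15)Q = 63.2 + 0.2Q gives Q* = 109 and P* = 85.
With the rebate, buyers effectively pay Pb = Ps − 10, where Ps is the price sellers receive.
On the curves, Pb = 1493/15 - (2/15)Q and Ps = 63.2 + 0.2Q; the wedge Ps − Pb = 10 gives 63.2 + 0.2Q − (1493/15 - (2/15)Q) = 10, so Q' = 139.
Then Pb = 1493/15 − (2/15)·139 = 81 and Ps = 63.2 + 0.2·139 = 91.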